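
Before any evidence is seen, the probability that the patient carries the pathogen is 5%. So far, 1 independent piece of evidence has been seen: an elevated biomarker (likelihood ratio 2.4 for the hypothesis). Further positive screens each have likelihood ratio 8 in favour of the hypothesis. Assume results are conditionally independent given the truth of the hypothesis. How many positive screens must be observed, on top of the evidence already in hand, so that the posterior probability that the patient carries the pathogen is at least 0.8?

Prior odds = 0.05/0.95 = 1/19.
Bayes factor of the evidence already in hand = 2.4.
Odds after that evidence = (1/19) × 2.4 = 12/95.
Target odds = 0.8/0.2 = 4.
Need 8ⁿ ≥ 4 ÷ (12/95) = 95/3.
8¹ = 8 falls short of 95/3 but 8² = 64 reaches it, so n = 2.

2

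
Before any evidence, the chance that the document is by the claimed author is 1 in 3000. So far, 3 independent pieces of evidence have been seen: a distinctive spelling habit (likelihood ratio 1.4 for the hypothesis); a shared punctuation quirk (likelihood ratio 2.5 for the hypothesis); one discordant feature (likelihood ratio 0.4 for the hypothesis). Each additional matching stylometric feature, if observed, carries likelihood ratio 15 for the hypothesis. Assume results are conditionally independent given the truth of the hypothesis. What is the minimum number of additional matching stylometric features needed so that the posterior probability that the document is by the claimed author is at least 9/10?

Prior odds = (1/3000)/(2999/3000) = 1/2999.
Combined Bayes factor of the evidence already in hand = 1.4 × 2.5 × 0.4 = 1.4.
Odds after that evidence = (1/2999) × 1.4 = 7/14995.
Target odds = 0.9/0.1 = 9.
Need 15ⁿ ≥ 9 ÷ (7/14995) = 134955/7.
15³ = 3375 falls short of 134955/7 but 15⁴ = 50625 reaches it, so n = 4.

4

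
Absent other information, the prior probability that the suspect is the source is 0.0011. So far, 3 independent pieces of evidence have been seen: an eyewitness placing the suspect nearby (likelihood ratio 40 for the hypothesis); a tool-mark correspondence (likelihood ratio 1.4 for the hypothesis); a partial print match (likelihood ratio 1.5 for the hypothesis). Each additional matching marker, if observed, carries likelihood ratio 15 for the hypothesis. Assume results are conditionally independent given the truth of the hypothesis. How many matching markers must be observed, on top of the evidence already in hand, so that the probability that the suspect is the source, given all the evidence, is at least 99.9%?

Prior odds = 0.0011/0.9989 = 11/9989.
Combined Bayes factor of the evidence already in hand = 40 × 1.4 × 1.5 = 84.
Odds after that evidence = (11/9989) × 84 = 132/1427.
Target odds = 0.999/0.001 = 999.
Need 15ⁿ ≥ 999 ÷ (132/1427) = 475191/44.
15³ = 3375 falls short of 475191/44 but 15⁴ = 50625 reaches it, so n = 4.

4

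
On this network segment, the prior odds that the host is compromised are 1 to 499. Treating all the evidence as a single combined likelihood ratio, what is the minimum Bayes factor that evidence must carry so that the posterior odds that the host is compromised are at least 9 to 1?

4491

Prior odds = 1/499.
Target odds = 9.
Required Bayes factor = 9 ÷ (1/499) = 4491.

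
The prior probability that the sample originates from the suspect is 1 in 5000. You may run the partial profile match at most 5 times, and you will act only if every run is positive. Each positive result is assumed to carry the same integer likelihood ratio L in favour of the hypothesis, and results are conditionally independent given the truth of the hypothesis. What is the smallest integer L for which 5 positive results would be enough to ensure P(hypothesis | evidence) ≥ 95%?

Prior odds = 0.0002/0.9998 = 1/4999.
Target odds = 0.95/0.05 = 19.
Need L⁵ ≥ 19 ÷ (1/4999) = 94981.
9⁵ = 59049 < 94981 ≤ 100000 = 10⁵, so L = 10.

10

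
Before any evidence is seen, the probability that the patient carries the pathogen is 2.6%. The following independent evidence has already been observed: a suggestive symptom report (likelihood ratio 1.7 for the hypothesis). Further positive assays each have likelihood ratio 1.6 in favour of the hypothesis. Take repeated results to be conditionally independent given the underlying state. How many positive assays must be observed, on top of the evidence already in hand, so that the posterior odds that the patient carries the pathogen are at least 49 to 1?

15

Prior odds = 0.026/0.974 = 13/487.
Bayes factor of the evidence already in hand = 1.7.
Odds after that evidence = (13/487) × 1.7 = 221/4870.
Target odds = 49.
Need 1.6ⁿ ≥ 49 ÷ (221/4870) = 238630/221.
1.6¹⁴ ≈720.576 falls short of 238630/221 but 1.6¹⁵ ≈1152.92 reaches it, so n = 15.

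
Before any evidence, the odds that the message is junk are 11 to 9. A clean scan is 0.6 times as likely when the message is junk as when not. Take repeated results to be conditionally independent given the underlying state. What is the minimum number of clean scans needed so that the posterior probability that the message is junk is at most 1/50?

9

Prior odds = 11/9.
Likelihood ratio per clean scan = 0.6.
Target odds: 0.02 ÷ 0.98 = 1/49.
Require 0.6ⁿ ≤ 1/49 ÷ (11/9) = 9/539.
0.6⁸ = 6561/390625 is still above 9/539 but 0.6⁹ = 19683/1953125 is at or below it, so n = 9.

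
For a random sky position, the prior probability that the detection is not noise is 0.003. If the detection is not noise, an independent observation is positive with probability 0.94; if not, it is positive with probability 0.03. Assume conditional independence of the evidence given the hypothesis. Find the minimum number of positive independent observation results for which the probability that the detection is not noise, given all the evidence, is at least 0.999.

Prior odds: 0.003 ÷ 0.997 = 3/997.
Likelihood ratio of a positive = 0.94/0.03 = 94/3.
Target odds: 0.999 ÷ 0.001 = 999.
Require (94/3)ⁿ ≥ 999 ÷ (3/997) = 332001.
(94/3)³ = 830584/27 falls short of 332001 but (94/3)⁴ = 78074896/81 reaches it, so n = 4.

4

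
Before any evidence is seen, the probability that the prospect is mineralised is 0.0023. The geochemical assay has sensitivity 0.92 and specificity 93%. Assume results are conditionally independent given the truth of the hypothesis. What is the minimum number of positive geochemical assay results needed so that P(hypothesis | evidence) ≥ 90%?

Prior odds = 0.0023/0.9977 = 23/9977.
False-positive rate = 1 − 0.93 = 0.07; likelihood ratio of a positive = 0.92/0.07 = 92/7.
Target posterior odds = 0.9/0.1 = 9.
Need (23/9977) × (92/7)ⁿ ≥ 9, i.e. (92/7)ⁿ ≥ 89793/23.
(92/7)³ = 778688/343 falls short of 89793/23 but (92/7)⁴ = 71639296/2401 reaches it, so n = 4.

4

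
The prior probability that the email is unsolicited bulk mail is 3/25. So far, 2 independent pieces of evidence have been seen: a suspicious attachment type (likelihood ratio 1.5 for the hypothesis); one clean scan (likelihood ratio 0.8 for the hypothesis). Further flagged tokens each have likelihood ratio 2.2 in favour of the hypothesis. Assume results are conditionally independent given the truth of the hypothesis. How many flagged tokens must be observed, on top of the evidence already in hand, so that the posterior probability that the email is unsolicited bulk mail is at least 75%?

Prior odds = 0.12/0.88 = 3/22.
Combined Bayes factor of the evidence already in hand = 1.5 × 0.8 = 1.2.
Odds after that evidence = (3/22) × 1.2 = 9/55.
Target odds = 0.75/0.25 = 3.
Need 2.2ⁿ ≥ 3 ÷ (9/55) = 55/3.
2.2³ = 10.648 falls short of 55/3 but 2.2⁴ = 23.4256 reaches it, so n = 4.

4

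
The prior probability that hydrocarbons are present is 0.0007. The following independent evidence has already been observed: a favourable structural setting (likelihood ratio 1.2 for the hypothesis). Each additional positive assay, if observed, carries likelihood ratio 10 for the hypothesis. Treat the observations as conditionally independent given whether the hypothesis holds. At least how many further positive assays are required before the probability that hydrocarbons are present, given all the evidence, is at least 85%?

Prior odds = 0.0007/0.9993 = 7/9993.
Bayes factor of the evidence already in hand = 1.2.
Odds after that evidence = (7/9993) × 1.2 = 14/16655.
Target odds = 0.85/0.15 = 17/3.
Need 10ⁿ ≥ 17/3 ÷ (14/16655) = 283135/42.
10³ = 1000 falls short of 283135/42 but 10⁴ = 10000 reaches it, so n = 4.

4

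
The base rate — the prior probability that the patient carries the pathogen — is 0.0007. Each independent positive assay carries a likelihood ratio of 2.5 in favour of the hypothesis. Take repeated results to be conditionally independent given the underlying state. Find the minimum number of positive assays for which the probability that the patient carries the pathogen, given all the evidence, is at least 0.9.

11

Prior odds = 0.0007/0.9993 = 7/9993.
Likelihood ratio per positive assay = 2.5.
Target posterior odds = 0.9/0.1 = 9.
Need (7/9993) × 2.5ⁿ ≥ 9, i.e. 2.5ⁿ ≥ 89937/7.
2.5¹⁰ = 9765625/1024 falls short of 89937/7 but 2.5¹¹ = 48828125/2048 reaches it, so n = 11.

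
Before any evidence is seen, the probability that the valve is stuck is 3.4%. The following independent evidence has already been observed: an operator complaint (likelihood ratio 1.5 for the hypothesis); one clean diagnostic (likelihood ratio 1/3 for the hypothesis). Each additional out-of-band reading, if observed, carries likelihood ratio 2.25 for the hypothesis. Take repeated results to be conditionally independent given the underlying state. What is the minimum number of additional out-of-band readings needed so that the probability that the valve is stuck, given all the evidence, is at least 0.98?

10

Prior odds = 0.034/0.966 = 17/483.
Combined Bayes factor of the evidence already in hand = 1.5 × (1/3) = 0.5.
Odds after that evidence = (17/483) × 0.5 = 17/966.
Target odds = 0.98/0.02 = 49.
Need 2.25ⁿ ≥ 49 ÷ (17/966) = 47334/17.
2.25⁹ = 387420489/262144 falls short of 47334/17 but 2.25¹⁰ ≈3325.26 reaches it, so n = 10.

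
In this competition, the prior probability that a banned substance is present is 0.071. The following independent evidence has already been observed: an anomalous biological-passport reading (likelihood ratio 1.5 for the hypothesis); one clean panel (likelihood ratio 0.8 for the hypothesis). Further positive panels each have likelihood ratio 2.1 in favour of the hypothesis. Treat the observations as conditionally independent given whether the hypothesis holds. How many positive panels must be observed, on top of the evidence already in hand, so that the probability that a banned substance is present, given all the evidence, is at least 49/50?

Prior odds = 0.071/0.929 = 71/929.
Combined Bayes factor of the evidence already in hand = 1.5 × 0.8 = 1.2.
Odds after that evidence = (71/929) × 1.2 = 426/4645.
Target odds = 0.98/0.02 = 49.
Need 2.1ⁿ ≥ 49 ÷ (426/4645) = 227605/426.
2.1⁸ ≈378.229 falls short of 227605/426 but 2.1⁹ ≈794.28 reaches it, so n = 9.

9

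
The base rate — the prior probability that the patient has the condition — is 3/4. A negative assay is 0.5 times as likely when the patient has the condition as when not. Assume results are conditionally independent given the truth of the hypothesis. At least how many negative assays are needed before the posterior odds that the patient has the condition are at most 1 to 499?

11

Prior odds = 0.75/0.25 = 3.
Likelihood ratio per negative assay = 0.5.
Target odds = 1/499.
Require 0.5ⁿ ≤ 1/499 ÷ 3 = 1/1497.
0.5¹⁰ = 1/1024 is still above 1/1497 but 0.5¹¹ = 1/2048 is at or below it, so n = 11.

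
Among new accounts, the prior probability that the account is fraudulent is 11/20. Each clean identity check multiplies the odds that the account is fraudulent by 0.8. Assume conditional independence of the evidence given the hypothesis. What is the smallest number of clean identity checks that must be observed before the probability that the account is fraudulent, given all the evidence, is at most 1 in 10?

Prior odds = 0.55/0.45 = 11/9.
Likelihood ratio per clean identity check = 0.8.
Target posterior odds = 0.1/0.9 = 1/9.
Need (11/9) × 0.8ⁿ ≤ 1/9, i.e. 0.8ⁿ ≤ 1/11.
0.8¹⁰ = 1048576/9765625 is still above 1/11 but 0.8¹¹ = 4194304/48828125 is at or below it, so n = 11.

11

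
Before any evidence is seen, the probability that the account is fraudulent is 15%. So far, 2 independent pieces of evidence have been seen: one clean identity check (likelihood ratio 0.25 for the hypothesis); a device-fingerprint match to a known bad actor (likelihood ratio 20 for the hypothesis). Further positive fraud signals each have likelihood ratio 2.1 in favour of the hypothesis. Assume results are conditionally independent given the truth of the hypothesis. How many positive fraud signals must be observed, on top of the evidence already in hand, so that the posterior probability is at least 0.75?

Prior odds = 0.15/0.85 = 3/17.
Combined Bayes factor of the evidence already in hand = 0.25 × 20 = 5.
Odds after that evidence = (3/17) × 5 = 15/17.
Target odds = 0.75/0.25 = 3.
Need 2.1ⁿ ≥ 3 ÷ (15/17) = 3.4.
2.1¹ = 2.1 falls short of 3.4 but 2.1² = 4.41 reaches it, so n = 2.

2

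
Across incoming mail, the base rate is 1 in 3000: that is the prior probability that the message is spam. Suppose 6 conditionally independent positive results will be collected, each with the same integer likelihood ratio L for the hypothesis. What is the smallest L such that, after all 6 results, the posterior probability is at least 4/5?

5

Prior odds = (1/3000)/(2999/3000) = 1/2999.
Target odds = 0.8/0.2 = 4.
Need L⁶ ≥ 4 ÷ (1/2999) = 11996.
4⁶ = 4096 < 11996 ≤ 15625 = 5⁶, so L = 5.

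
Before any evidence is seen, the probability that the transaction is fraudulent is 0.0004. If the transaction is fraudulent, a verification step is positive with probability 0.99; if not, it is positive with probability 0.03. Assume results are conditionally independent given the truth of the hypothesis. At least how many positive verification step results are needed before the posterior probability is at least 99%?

4

Prior odds: 0.0004 ÷ 0.9996 = 1/2499.
Likelihood ratio of a positive = 0.99/0.03 = 33.
Target posterior odds = 0.99/0.01 = 99.
Require 33ⁿ ≥ 99 ÷ (1/2499) = 247401.
33³ = 35937 falls short of 247401 but 33⁴ = 1185921 reaches it, so n = 4.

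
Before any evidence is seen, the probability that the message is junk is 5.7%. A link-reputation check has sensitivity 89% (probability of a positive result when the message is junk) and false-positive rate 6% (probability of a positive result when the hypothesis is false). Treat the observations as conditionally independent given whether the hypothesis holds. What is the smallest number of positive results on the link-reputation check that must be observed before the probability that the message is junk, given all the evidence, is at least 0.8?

2

Prior odds: 0.057 ÷ 0.943 = 57/943.
Likelihood ratio of a positive result = 0.89/0.06 = 89/6.
Target posterior odds = 0.8/0.2 = 4.
Need (57/943) × (89/6)ⁿ ≥ 4, i.e. (89/6)ⁿ ≥ 3772/57.
(89/6)¹ = 89/6 falls short of 3772/57 but (89/6)² = 7921/36 reaches it, so n = 2.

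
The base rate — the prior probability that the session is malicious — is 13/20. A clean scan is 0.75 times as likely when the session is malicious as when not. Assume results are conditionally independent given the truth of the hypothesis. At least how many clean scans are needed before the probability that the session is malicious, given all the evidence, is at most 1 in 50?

Prior odds: 0.65 ÷ 0.35 = 13/7.
Likelihood ratio per clean scan = 0.75.
Target posterior odds = 0.02/0.98 = 1/49.
Need (13/7) × 0.75ⁿ ≤ 1/49, i.e. 0.75ⁿ ≤ 1/91.
0.75¹⁵ ≈0.0133635 is still above 1/91 but 0.75¹⁶ ≈0.0100226 is at or below it, so n = 16.

16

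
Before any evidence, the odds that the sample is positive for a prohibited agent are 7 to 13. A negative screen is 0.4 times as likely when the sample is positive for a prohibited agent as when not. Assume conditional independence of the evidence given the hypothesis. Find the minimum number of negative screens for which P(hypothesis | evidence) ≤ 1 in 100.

5

Prior odds = 7/13.
Likelihood ratio per negative screen = 0.4.
Target odds: 0.01 ÷ 0.99 = 1/99.
Need (7/13) × 0.4ⁿ ≤ 1/99, i.e. 0.4ⁿ ≤ 13/693.
0.4⁴ = 0.0256 is still above 13/693 but 0.4⁵ = 0.01024 is at or below it, so n = 5.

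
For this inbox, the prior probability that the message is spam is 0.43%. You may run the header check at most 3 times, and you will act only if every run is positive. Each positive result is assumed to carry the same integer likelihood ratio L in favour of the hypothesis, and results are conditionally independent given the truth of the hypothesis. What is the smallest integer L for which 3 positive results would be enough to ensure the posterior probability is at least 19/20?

Prior odds = 0.0043/0.9957 = 43/9957.
Target odds = 0.95/0.05 = 19.
Need L³ ≥ 19 ÷ (43/9957) = 189183/43.
16³ = 4096 < 189183/43 ≤ 4913 = 17³, so L = 17.

17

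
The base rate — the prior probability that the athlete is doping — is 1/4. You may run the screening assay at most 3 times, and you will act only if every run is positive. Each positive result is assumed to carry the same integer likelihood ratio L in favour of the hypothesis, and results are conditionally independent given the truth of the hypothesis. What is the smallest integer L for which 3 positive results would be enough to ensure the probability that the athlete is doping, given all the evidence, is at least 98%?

6

Prior odds = 0.25/0.75 = 1/3.
Target odds = 0.98/0.02 = 49.
Need L³ ≥ 49 ÷ (1/3) = 147.
5³ = 125 < 147 ≤ 216 = 6³, so L = 6.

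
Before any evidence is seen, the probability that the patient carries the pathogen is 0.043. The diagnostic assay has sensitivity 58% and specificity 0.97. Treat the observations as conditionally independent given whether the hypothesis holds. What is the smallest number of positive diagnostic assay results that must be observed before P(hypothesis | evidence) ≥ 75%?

2

Prior odds = 0.043/0.957 = 43/957.
False-positive rate = 1 − 0.97 = 0.03; likelihood ratio of a positive = 0.58/0.03 = 58/3.
Target odds: 0.75 ÷ 0.25 = 3.
Require (58/3)ⁿ ≥ 3 ÷ (43/957) = 2871/43.
(58/3)¹ = 58/3 falls short of 2871/43 but (58/3)² = 3364/9 reaches it, so n = 2.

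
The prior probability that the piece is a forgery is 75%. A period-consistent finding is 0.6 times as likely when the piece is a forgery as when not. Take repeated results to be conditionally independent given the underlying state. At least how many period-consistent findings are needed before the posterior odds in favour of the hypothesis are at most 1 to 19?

8

Prior odds = 0.75/0.25 = 3.
Likelihood ratio per period-consistent finding = 0.6.
Target odds = 1/19.
Need 3 × 0.6ⁿ ≤ 1/19, i.e. 0.6ⁿ ≤ 1/57.
0.6⁷ = 2187/78125 is still above 1/57 but 0.6⁸ = 6561/390625 is at or below it, so n = 8.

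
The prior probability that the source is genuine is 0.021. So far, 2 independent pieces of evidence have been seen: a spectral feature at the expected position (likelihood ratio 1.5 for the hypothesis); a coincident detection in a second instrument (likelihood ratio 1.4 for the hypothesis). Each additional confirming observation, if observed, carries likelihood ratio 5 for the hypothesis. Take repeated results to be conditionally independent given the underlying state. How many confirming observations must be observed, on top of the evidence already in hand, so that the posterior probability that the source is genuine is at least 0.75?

Prior odds = 0.021/0.979 = 21/979.
Combined Bayes factor of the evidence already in hand = 1.5 × 1.4 = 2.1.
Odds after that evidence = (21/979) × 2.1 = 441/9790.
Target odds = 0.75/0.25 = 3.
Need 5ⁿ ≥ 3 ÷ (441/9790) = 9790/147.
5² = 25 falls short of 9790/147 but 5³ = 125 reaches it, so n = 3.

3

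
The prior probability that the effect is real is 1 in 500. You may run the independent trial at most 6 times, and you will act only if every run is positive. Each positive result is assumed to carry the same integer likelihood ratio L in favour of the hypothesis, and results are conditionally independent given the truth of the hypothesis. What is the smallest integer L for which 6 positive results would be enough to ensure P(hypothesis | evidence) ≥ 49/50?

Prior odds = 0.002/0.998 = 1/499.
Target odds = 0.98/0.02 = 49.
Need L⁶ ≥ 49 ÷ (1/499) = 24451.
5⁶ = 15625 < 24451 ≤ 46656 = 6⁶, so L = 6.

6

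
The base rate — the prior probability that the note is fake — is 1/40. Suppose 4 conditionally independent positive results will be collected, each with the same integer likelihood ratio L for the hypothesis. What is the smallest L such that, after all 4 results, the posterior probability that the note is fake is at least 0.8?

Prior odds = 0.025/0.975 = 1/39.
Target odds = 0.8/0.2 = 4.
Need L⁴ ≥ 4 ÷ (1/39) = 156.
3⁴ = 81 < 156 ≤ 256 = 4⁴, so L = 4.

4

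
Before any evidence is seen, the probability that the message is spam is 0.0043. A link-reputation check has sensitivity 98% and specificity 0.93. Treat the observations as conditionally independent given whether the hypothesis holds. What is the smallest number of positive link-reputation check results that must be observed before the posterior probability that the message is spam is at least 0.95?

4

Prior odds = 0.0043/0.9957 = 43/9957.
False-positive rate = 1 − 0.93 = 0.07; likelihood ratio of a positive = 0.98/0.07 = 14.
Target posterior odds = 0.95/0.05 = 19.
Require 14ⁿ ≥ 19 ÷ (43/9957) = 189183/43.
14³ = 2744 falls short of 189183/43 but 14⁴ = 38416 reaches it, so n = 4.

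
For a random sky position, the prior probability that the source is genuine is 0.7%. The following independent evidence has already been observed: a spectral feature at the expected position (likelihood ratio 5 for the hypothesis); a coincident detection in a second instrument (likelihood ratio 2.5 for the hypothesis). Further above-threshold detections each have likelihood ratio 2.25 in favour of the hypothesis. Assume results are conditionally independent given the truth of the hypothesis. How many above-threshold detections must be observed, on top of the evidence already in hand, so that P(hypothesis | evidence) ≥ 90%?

6

Prior odds = 0.007/0.993 = 7/993.
Combined Bayes factor of the evidence already in hand = 5 × 2.5 = 12.5.
Odds after that evidence = (7/993) × 12.5 = 175/1986.
Target odds = 0.9/0.1 = 9.
Need 2.25ⁿ ≥ 9 ÷ (175/1986) = 17874/175.
2.25⁵ = 59049/1024 falls short of 17874/175 but 2.25⁶ = 531441/4096 reaches it, so n = 6.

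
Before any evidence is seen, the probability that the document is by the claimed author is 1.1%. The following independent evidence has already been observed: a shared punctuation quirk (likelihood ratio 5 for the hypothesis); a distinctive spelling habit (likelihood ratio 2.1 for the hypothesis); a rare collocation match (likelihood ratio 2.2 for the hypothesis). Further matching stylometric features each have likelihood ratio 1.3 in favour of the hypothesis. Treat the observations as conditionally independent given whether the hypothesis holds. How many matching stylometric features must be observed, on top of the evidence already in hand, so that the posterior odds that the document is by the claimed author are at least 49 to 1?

Prior odds = 0.011/0.989 = 11/989.
Combined Bayes factor of the evidence already in hand = 5 × 2.1 × 2.2 = 23.1.
Odds after that evidence = (11/989) × 23.1 = 2541/9890.
Target odds = 49.
Need 1.3ⁿ ≥ 49 ÷ (2541/9890) = 69230/363.
1.3²⁰ ≈190.05 falls short of 69230/363 but 1.3²¹ ≈247.065 reaches it, so n = 21.

21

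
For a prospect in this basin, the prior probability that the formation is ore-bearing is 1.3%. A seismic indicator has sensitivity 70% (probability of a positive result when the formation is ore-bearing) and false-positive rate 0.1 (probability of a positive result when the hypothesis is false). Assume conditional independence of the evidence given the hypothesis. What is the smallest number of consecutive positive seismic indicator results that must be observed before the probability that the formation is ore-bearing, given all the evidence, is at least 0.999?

6

Prior odds = 0.013/0.987 = 13/987.
Likelihood ratio of a positive result = 0.7/0.1 = 7.
Target posterior odds = 0.999/0.001 = 999.
Require 7ⁿ ≥ 999 ÷ (13/987) = 986013/13.
7⁵ = 16807 falls short of 986013/13 but 7⁶ = 117649 reaches it, so n = 6.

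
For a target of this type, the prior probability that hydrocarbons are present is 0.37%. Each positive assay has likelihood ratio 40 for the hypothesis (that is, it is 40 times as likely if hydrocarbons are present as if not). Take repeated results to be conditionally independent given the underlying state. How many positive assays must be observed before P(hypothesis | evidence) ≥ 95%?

3

Prior odds = 0.0037/0.9963 = 37/9963.
Likelihood ratio per positive assay = 40.
Target posterior odds = 0.95/0.05 = 19.
Require 40ⁿ ≥ 19 ÷ (37/9963) = 189297/37.
40² = 1600 falls short of 189297/37 but 40³ = 64000 reaches it, so n = 3.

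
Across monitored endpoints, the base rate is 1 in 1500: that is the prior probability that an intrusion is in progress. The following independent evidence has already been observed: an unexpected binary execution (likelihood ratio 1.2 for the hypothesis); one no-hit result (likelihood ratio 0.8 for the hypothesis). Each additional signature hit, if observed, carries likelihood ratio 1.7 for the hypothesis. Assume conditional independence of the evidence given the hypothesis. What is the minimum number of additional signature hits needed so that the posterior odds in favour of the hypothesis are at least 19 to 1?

Prior odds = (1/1500)/(1499/1500) = 1/1499.
Combined Bayes factor of the evidence already in hand = 1.2 × 0.8 = 0.96.
Odds after that evidence = (1/1499) × 0.96 = 24/37475.
Target odds = 19.
Need 1.7ⁿ ≥ 19 ÷ (24/37475) = 712025/24.
1.7¹⁹ ≈23907.2 falls short of 712025/24 but 1.7²⁰ ≈40642.3 reaches it, so n = 20.

20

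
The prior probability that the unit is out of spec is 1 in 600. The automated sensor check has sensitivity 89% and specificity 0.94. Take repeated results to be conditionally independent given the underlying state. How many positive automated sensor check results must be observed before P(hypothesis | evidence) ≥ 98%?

4

Prior odds: (1/600) ÷ (599/600) = 1/599.
False-positive rate = 1 − 0.94 = 0.06; likelihood ratio of a positive = 0.89/0.06 = 89/6.
Target odds: 0.98 ÷ 0.02 = 49.
Need (1/599) × (89/6)ⁿ ≥ 49, i.e. (89/6)ⁿ ≥ 29351.
(89/6)³ = 704969/216 falls short of 29351 but (89/6)⁴ = 62742241/1296 reaches it, so n = 4.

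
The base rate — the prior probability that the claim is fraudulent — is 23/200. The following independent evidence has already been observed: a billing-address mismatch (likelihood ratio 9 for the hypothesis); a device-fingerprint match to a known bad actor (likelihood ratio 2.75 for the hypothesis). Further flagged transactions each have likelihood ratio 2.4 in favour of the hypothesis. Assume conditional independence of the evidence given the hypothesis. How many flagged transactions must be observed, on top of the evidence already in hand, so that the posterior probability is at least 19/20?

3

Prior odds = 0.115/0.885 = 23/177.
Combined Bayes factor of the evidence already in hand = 9 × 2.75 = 24.75.
Odds after that evidence = (23/177) × 24.75 = 759/236.
Target odds = 0.95/0.05 = 19.
Need 2.4ⁿ ≥ 19 ÷ (759/236) = 4484/759.
2.4² = 5.76 falls short of 4484/759 but 2.4³ = 13.824 reaches it, so n = 3.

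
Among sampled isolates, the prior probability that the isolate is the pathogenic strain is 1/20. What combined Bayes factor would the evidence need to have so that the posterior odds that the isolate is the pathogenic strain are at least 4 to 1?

Prior odds = 0.05/0.95 = 1/19.
Target odds = 4.
Required Bayes factor = 4 ÷ (1/19) = 76.

76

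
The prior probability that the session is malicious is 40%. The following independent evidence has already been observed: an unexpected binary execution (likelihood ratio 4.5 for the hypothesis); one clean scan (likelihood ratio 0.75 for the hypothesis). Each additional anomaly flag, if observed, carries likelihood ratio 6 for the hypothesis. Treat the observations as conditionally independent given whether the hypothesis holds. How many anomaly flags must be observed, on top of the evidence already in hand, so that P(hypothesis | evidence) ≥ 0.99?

Prior odds = 0.4/0.6 = 2/3.
Combined Bayes factor of the evidence already in hand = 4.5 × 0.75 = 3.375.
Odds after that evidence = (2/3) × 3.375 = 2.25.
Target odds = 0.99/0.01 = 99.
Need 6ⁿ ≥ 99 ÷ 2.25 = 44.
6² = 36 falls short of 44 but 6³ = 216 reaches it, so n = 3.

3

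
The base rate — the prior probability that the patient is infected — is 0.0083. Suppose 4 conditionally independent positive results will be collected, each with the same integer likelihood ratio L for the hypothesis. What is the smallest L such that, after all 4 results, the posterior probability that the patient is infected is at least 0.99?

Prior odds = 0.0083/0.9917 = 83/9917.
Target odds = 0.99/0.01 = 99.
Need L⁴ ≥ 99 ÷ (83/9917) = 981783/83.
10⁴ = 10000 < 981783/83 ≤ 14641 = 11⁴, so L = 11.

11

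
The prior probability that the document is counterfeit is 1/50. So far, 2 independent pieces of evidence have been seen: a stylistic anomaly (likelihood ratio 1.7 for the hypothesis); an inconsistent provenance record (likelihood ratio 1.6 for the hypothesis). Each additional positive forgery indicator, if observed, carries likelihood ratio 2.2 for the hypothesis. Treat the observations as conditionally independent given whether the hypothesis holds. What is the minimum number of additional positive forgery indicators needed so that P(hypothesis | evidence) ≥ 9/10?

7

Prior odds = 0.02/0.98 = 1/49.
Combined Bayes factor of the evidence already in hand = 1.7 × 1.6 = 2.72.
Odds after that evidence = (1/49) × 2.72 = 68/1225.
Target odds = 0.9/0.1 = 9.
Need 2.2ⁿ ≥ 9 ÷ (68/1225) = 11025/68.
2.2⁶ = 1771561/15625 falls short of 11025/68 but 2.2⁷ = 19487171/78125 reaches it, so n = 7.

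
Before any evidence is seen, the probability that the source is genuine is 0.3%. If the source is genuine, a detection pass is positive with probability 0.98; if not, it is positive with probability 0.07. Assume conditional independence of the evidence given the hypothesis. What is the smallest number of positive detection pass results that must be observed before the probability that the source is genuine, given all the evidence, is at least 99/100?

Prior odds = 0.003/0.997 = 3/997.
Likelihood ratio of a positive = 0.98/0.07 = 14.
Target posterior odds = 0.99/0.01 = 99.
Require 14ⁿ ≥ 99 ÷ (3/997) = 32901.
14³ = 2744 falls short of 32901 but 14⁴ = 38416 reaches it, so n = 4.

4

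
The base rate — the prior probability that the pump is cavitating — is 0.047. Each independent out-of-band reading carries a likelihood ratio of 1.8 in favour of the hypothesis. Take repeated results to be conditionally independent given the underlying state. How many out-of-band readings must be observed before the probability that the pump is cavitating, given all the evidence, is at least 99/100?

Prior odds = 0.047/0.953 = 47/953.
Likelihood ratio per out-of-band reading = 1.8.
Target posterior odds = 0.99/0.01 = 99.
Need (47/953) × 1.8ⁿ ≥ 99, i.e. 1.8ⁿ ≥ 94347/47.
1.8¹² ≈1156.83 falls short of 94347/47 but 1.8¹³ ≈2082.3 reaches it, so n = 13.

13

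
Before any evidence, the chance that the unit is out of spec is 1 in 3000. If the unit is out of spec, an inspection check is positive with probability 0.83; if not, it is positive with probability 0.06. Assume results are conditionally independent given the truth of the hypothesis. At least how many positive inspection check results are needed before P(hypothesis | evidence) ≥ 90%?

Prior odds: (1/3000) ÷ (2999/3000) = 1/2999.
Likelihood ratio of a positive = 0.83/0.06 = 83/6.
Target odds: 0.9 ÷ 0.1 = 9.
Require (83/6)ⁿ ≥ 9 ÷ (1/2999) = 26991.
(83/6)³ = 571787/216 falls short of 26991 but (83/6)⁴ = 47458321/1296 reaches it, so n = 4.

4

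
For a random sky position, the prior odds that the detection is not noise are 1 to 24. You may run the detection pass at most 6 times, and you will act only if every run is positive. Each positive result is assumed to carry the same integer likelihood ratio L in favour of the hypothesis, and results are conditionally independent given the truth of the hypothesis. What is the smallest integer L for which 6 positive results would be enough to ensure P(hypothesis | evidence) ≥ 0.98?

Prior odds = 1/24.
Target odds = 0.98/0.02 = 49.
Need L⁶ ≥ 49 ÷ (1/24) = 1176.
3⁶ = 729 < 1176 ≤ 4096 = 4⁶, so L = 4.

4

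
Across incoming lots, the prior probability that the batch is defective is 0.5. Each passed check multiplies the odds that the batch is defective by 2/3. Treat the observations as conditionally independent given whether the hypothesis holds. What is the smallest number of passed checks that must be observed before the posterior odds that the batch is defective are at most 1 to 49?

Prior odds: 0.5 ÷ 0.5 = 1.
Likelihood ratio per passed check = 2/3.
Target odds = 1/49.
Require (2/3)ⁿ ≤ 1/49 ÷ 1 = 1/49.
(2/3)⁹ = 512/19683 is still above 1/49 but (2/3)¹⁰ = 1024/59049 is at or below it, so n = 10.

10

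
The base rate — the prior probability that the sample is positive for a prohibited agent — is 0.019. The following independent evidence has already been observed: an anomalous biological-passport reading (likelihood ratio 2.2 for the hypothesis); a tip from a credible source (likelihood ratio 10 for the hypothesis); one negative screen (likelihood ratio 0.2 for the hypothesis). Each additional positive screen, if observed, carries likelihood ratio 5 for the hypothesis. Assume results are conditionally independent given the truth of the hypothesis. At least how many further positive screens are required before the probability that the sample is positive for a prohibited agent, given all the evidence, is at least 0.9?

Prior odds = 0.019/0.981 = 19/981.
Combined Bayes factor of the evidence already in hand = 2.2 × 10 × 0.2 = 4.4.
Odds after that evidence = (19/981) × 4.4 = 418/4905.
Target odds = 0.9/0.1 = 9.
Need 5ⁿ ≥ 9 ÷ (418/4905) = 44145/418.
5² = 25 falls short of 44145/418 but 5³ = 125 reaches it, so n = 3.

3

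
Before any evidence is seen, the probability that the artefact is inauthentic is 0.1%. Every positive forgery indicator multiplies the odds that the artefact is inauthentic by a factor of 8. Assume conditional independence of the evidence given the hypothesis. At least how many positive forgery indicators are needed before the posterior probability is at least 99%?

6

Prior odds: 0.001 ÷ 0.999 = 1/999.
Likelihood ratio per positive forgery indicator = 8.
Target odds: 0.99 ÷ 0.01 = 99.
Require 8ⁿ ≥ 99 ÷ (1/999) = 98901.
8⁵ = 32768 falls short of 98901 but 8⁶ = 262144 reaches it, so n = 6.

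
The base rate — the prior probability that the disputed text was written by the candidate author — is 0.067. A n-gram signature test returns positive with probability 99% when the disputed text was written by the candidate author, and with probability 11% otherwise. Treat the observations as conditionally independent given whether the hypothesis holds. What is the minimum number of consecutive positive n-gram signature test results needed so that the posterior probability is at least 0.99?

4

Prior odds: 0.067 ÷ 0.933 = 67/933.
Likelihood ratio of a positive result = 0.99/0.11 = 9.
Target posterior odds = 0.99/0.01 = 99.
Require 9ⁿ ≥ 99 ÷ (67/933) = 92367/67.
9³ = 729 falls short of 92367/67 but 9⁴ = 6561 reaches it, so n = 4.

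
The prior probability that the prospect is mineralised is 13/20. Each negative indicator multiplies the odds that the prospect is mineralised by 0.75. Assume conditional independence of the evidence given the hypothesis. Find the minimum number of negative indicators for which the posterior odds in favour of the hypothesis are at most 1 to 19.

Prior odds = 0.65/0.35 = 13/7.
Likelihood ratio per negative indicator = 0.75.
Target odds = 1/19.
Need (13/7) × 0.75ⁿ ≤ 1/19, i.e. 0.75ⁿ ≤ 7/247.
0.75¹² = 531441/16777216 is still above 7/247 but 0.75¹³ = 1594323/67108864 is at or below it, so n = 13.

13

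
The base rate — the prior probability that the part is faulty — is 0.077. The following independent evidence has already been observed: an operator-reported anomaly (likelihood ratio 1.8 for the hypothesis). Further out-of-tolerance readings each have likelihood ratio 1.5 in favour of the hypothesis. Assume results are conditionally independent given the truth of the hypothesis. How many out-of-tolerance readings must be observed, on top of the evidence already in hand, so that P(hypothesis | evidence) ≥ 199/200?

Prior odds = 0.077/0.923 = 77/923.
Bayes factor of the evidence already in hand = 1.8.
Odds after that evidence = (77/923) × 1.8 = 693/4615.
Target odds = 0.995/0.005 = 199.
Need 1.5ⁿ ≥ 199 ÷ (693/4615) = 918385/693.
1.5¹⁷ = 129140163/131072 falls short of 918385/693 but 1.5¹⁸ = 387420489/262144 reaches it, so n = 18.

18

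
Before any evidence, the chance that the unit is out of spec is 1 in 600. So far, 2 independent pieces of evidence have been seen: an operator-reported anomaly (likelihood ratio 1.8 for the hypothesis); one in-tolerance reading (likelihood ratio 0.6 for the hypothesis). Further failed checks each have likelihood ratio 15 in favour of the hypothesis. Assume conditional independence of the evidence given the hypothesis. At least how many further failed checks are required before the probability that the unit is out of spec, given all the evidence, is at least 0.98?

4

Prior odds = (1/600)/(599/600) = 1/599.
Combined Bayes factor of the evidence already in hand = 1.8 × 0.6 = 1.08.
Odds after that evidence = (1/599) × 1.08 = 27/14975.
Target odds = 0.98/0.02 = 49.
Need 15ⁿ ≥ 49 ÷ (27/14975) = 733775/27.
15³ = 3375 falls short of 733775/27 but 15⁴ = 50625 reaches it, so n = 4.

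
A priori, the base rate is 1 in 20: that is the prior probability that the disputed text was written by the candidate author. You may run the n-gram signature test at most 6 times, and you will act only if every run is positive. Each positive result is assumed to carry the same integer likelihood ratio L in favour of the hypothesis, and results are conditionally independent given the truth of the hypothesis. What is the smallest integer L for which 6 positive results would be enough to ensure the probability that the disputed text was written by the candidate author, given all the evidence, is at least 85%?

Prior odds = 0.05/0.95 = 1/19.
Target odds = 0.85/0.15 = 17/3.
Need L⁶ ≥ 17/3 ÷ (1/19) = 323/3.
2⁶ = 64 < 323/3 ≤ 729 = 3⁶, so L = 3.

3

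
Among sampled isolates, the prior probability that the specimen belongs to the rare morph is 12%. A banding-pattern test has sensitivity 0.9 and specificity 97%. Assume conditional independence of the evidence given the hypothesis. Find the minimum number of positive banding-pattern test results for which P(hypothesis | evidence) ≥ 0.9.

Prior odds = 0.12/0.88 = 3/22.
False-positive rate = 1 − 0.97 = 0.03; likelihood ratio of a positive = 0.9/0.03 = 30.
Target odds: 0.9 ÷ 0.1 = 9.
Require 30ⁿ ≥ 9 ÷ (3/22) = 66.
30¹ = 30 falls short of 66 but 30² = 900 reaches it, so n = 2.

2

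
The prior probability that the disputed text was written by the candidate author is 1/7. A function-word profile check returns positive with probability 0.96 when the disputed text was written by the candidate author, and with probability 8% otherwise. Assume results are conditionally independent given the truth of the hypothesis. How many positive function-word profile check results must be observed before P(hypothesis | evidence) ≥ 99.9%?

4

Prior odds: (1/7) ÷ (6/7) = 1/6.
Likelihood ratio of a positive result = 0.96/0.08 = 12.
Target posterior odds = 0.999/0.001 = 999.
Need (1/6) × 12ⁿ ≥ 999, i.e. 12ⁿ ≥ 5994.
12³ = 1728 falls short of 5994 but 12⁴ = 20736 reaches it, so n = 4.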